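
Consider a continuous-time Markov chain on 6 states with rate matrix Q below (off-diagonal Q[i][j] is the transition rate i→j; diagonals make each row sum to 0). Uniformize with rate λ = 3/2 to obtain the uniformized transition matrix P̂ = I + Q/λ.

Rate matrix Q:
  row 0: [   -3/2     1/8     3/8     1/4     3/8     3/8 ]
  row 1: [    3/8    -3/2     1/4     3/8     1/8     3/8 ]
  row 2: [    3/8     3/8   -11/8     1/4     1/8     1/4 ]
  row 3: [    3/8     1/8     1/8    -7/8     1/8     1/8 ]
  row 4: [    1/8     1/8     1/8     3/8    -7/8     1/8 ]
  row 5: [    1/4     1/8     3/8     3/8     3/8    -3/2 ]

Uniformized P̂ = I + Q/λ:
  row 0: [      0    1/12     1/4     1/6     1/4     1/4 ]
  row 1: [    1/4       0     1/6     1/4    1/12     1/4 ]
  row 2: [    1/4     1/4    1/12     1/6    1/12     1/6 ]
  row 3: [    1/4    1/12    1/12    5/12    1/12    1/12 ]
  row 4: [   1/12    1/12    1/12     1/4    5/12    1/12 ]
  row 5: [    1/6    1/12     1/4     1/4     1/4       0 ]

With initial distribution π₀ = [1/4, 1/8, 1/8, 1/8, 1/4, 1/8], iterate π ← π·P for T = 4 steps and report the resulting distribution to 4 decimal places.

t=0: π = [0.2500, 0.1250, 0.1250, 0.1250, 0.2500, 0.1250]
t=1: π = [0.1354, 0.0938, 0.1563, 0.2396, 0.2292, 0.1458]
t=2: π = [0.1658, 0.1016, 0.1380, 0.2656, 0.2066, 0.1224]
t=3: π = [0.1639, 0.0979, 0.1398, 0.2690, 0.2002, 0.1292]
t=4: π = [0.1649, 0.0985, 0.1403, 0.2695, 0.1989, 0.1279]

π = [0.1649, 0.0985, 0.1403, 0.2695, 0.1989, 0.1279]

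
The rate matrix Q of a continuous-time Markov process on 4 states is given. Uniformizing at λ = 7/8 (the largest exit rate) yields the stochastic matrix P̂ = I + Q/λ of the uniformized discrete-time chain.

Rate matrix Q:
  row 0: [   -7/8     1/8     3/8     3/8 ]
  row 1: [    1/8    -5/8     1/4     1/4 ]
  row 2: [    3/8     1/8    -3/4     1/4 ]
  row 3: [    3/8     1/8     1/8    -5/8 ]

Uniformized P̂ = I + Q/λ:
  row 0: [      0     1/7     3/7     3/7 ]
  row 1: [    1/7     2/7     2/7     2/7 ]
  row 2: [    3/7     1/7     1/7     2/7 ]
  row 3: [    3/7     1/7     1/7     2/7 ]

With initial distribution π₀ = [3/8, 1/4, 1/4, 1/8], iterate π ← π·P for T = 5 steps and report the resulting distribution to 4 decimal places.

π = [0.2645, 0.1667, 0.2443, 0.3245]

t=0: π = [0.3750, 0.2500, 0.2500, 0.1250]
t=1: π = [0.1964, 0.1786, 0.2857, 0.3393]
t=2: π = [0.2934, 0.1684, 0.2245, 0.3138]
t=3: π = [0.2547, 0.1669, 0.2507, 0.3276]
t=4: π = [0.2717, 0.1667, 0.2395, 0.3221]
t=5: π = [0.2645, 0.1667, 0.2443, 0.3245]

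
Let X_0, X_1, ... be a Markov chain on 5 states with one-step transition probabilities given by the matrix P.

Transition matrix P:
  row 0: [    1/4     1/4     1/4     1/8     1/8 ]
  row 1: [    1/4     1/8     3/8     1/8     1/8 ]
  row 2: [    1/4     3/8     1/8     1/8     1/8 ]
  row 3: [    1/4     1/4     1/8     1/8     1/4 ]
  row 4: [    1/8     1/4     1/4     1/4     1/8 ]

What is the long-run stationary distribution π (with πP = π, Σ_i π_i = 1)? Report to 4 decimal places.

Balance equations π_j = Σ_i π_i·P[i][j]:
  π_0 = 1/4·π_0 + 1/4·π_1 + 1/4·π_2 + 1/4·π_3 + 1/8·π_4
  π_1 = 1/4·π_0 + 1/8·π_1 + 3/8·π_2 + 1/4·π_3 + 1/4·π_4
  π_2 = 1/4·π_0 + 3/8·π_1 + 1/8·π_2 + 1/8·π_3 + 1/4·π_4
  π_3 = 1/8·π_0 + 1/8·π_1 + 1/8·π_2 + 1/8·π_3 + 1/4·π_4
  normalize: π_0 + π_1 + π_2 + π_3 + π_4 = 1
Solving the linear system gives exactly π = [13/56, 139/560, 131/560, 1/7, 1/7].

π = [0.2321, 0.2482, 0.2339, 0.1429, 0.1429]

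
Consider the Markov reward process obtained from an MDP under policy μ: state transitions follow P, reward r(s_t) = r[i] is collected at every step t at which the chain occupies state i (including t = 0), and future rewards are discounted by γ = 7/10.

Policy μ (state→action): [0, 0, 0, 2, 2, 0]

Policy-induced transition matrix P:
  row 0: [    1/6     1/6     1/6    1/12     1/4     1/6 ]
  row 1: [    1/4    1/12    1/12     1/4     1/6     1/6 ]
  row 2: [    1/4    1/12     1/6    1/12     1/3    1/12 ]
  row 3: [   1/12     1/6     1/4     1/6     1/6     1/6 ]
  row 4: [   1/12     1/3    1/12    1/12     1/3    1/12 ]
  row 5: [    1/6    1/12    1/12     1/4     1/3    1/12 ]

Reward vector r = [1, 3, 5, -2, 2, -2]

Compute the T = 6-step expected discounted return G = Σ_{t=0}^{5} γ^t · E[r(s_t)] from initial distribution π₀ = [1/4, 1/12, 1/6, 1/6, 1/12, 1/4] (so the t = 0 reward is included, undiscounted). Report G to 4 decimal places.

t=0: π = [0.2500, 0.0833, 0.1667, 0.1667, 0.0833, 0.2500], E[r] = 0.6667, γ^t·E[r] = 0.666667, running G = 0.666667
t=1: π = [0.1667, 0.1389, 0.1458, 0.1528, 0.2708, 0.1250], E[r] = 1.2986, γ^t·E[r] = 0.909028, running G = 1.575694
t=2: π = [0.1551, 0.1777, 0.1348, 0.1400, 0.2708, 0.1215], E[r] = 1.3808, γ^t·E[r] = 0.676586, running G = 2.252280
t=3: π = [0.1585, 0.1756, 0.1308, 0.1449, 0.2675, 0.1227], E[r] = 1.3393, γ^t·E[r] = 0.459368, running G = 2.711648
t=4: π = [0.1578, 0.1755, 0.1316, 0.1451, 0.2667, 0.1232], E[r] = 1.3389, γ^t·E[r] = 0.321461, running G = 3.033109
t=5: π = [0.1579, 0.1753, 0.1316, 0.1452, 0.2667, 0.1232], E[r] = 1.3386, γ^t·E[r] = 0.224974, running G = 3.258083

G = 3.2581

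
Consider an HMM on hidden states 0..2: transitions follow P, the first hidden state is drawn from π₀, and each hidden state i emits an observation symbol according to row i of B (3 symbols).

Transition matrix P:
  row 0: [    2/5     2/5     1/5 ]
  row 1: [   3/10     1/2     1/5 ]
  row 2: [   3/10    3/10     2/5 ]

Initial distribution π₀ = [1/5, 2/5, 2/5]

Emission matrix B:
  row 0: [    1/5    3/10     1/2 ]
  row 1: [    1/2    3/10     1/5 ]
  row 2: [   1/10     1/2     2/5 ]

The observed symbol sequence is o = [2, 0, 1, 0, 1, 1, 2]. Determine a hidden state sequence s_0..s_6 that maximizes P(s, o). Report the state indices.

path = [2, 1, 1, 1, 1, 1, 0]

t=0: δ = [1.000e-01, 8.000e-02, 1.600e-01]  (obs o_0=2)
t=1: δ = [9.600e-03, 2.400e-02, 6.400e-03]  ψ = [2, 2, 2]  (obs o_1=0)
t=2: δ = [2.160e-03, 3.600e-03, 2.400e-03]  ψ = [1, 1, 1]  (obs o_2=1)
t=3: δ = [2.160e-04, 9.000e-04, 9.600e-05]  ψ = [1, 1, 2]  (obs o_3=0)
t=4: δ = [8.100e-05, 1.350e-04, 9.000e-05]  ψ = [1, 1, 1]  (obs o_4=1)
t=5: δ = [1.215e-05, 2.025e-05, 1.800e-05]  ψ = [1, 1, 2]  (obs o_5=1)
t=6: δ = [3.038e-06, 2.025e-06, 2.880e-06]  ψ = [1, 1, 2]  (obs o_6=2)
backtrack: best end state = 0; path = [2, 1, 1, 1, 1, 1, 0]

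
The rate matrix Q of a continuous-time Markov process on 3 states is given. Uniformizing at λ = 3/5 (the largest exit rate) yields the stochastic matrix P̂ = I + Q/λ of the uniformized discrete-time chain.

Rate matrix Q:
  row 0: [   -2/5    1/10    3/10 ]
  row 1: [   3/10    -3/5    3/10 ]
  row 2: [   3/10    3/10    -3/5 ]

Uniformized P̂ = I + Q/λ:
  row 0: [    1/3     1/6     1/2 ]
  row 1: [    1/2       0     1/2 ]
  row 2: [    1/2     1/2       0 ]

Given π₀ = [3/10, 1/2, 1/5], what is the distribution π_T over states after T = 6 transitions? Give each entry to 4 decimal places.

t=0: π = [0.3000, 0.5000, 0.2000]
t=1: π = [0.4500, 0.1500, 0.4000]
t=2: π = [0.4250, 0.2750, 0.3000]
t=3: π = [0.4292, 0.2208, 0.3500]
t=4: π = [0.4285, 0.2465, 0.3250]
t=5: π = [0.4286, 0.2339, 0.3375]
t=6: π = [0.4286, 0.2402, 0.3313]

π = [0.4286, 0.2402, 0.3313]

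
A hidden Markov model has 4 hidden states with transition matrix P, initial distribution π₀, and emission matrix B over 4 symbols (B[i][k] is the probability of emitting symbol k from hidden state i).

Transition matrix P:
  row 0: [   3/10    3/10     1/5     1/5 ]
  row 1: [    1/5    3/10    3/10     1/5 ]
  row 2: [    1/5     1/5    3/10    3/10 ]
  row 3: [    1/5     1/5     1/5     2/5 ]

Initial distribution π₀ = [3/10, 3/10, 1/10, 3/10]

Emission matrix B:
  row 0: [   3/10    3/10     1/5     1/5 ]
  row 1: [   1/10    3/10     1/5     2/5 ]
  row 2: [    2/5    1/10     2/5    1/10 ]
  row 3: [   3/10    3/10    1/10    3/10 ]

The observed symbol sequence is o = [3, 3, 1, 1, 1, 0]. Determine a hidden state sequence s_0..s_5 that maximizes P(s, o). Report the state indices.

path = [3, 3, 3, 3, 3, 3]

t=0: δ = [6.000e-02, 1.200e-01, 1.000e-02, 9.000e-02]  (obs o_0=3)
t=1: δ = [4.800e-03, 1.440e-02, 3.600e-03, 1.080e-02]  ψ = [1, 1, 1, 3]  (obs o_1=3)
t=2: δ = [8.640e-04, 1.296e-03, 4.320e-04, 1.296e-03]  ψ = [1, 1, 1, 3]  (obs o_2=1)
t=3: δ = [7.776e-05, 1.166e-04, 3.888e-05, 1.555e-04]  ψ = [0, 1, 1, 3]  (obs o_3=1)
t=4: δ = [9.331e-06, 1.050e-05, 3.499e-06, 1.866e-05]  ψ = [3, 1, 1, 3]  (obs o_4=1)
t=5: δ = [1.120e-06, 3.732e-07, 1.493e-06, 2.239e-06]  ψ = [3, 3, 3, 3]  (obs o_5=0)
backtrack: best end state = 3; path = [3, 3, 3, 3, 3, 3]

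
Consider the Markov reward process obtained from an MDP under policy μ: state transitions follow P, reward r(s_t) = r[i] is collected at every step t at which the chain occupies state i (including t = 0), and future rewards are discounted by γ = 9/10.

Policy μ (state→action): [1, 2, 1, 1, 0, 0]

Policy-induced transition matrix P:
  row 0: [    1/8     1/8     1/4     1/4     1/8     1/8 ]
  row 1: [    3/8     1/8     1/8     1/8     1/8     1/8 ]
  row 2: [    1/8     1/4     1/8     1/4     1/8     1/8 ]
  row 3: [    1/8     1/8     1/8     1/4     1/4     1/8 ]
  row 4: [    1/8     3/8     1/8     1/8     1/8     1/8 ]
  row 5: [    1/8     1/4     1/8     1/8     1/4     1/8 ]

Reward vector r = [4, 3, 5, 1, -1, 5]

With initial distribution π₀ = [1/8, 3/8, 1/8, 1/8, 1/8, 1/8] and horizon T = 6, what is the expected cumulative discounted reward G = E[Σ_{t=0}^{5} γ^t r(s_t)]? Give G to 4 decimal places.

G = 12.8611

t=0: π = [0.1250, 0.3750, 0.1250, 0.1250, 0.1250, 0.1250], E[r] = 2.8750, γ^t·E[r] = 2.875000, running G = 2.875000
t=1: π = [0.2188, 0.1875, 0.1406, 0.1719, 0.1563, 0.1250], E[r] = 2.7813, γ^t·E[r] = 2.503125, running G = 5.378125
t=2: π = [0.1719, 0.1973, 0.1523, 0.1914, 0.1621, 0.1250], E[r] = 2.6953, γ^t·E[r] = 2.183203, running G = 7.561328
t=3: π = [0.1743, 0.2002, 0.1465, 0.1895, 0.1646, 0.1250], E[r] = 2.6802, γ^t·E[r] = 1.953848, running G = 9.515176
t=4: π = [0.1750, 0.2001, 0.1468, 0.1888, 0.1643, 0.1250], E[r] = 2.6838, γ^t·E[r] = 1.760866, running G = 11.276042
t=5: π = [0.1750, 0.2001, 0.1469, 0.1888, 0.1642, 0.1250], E[r] = 2.6842, γ^t·E[r] = 1.585014, running G = 12.861056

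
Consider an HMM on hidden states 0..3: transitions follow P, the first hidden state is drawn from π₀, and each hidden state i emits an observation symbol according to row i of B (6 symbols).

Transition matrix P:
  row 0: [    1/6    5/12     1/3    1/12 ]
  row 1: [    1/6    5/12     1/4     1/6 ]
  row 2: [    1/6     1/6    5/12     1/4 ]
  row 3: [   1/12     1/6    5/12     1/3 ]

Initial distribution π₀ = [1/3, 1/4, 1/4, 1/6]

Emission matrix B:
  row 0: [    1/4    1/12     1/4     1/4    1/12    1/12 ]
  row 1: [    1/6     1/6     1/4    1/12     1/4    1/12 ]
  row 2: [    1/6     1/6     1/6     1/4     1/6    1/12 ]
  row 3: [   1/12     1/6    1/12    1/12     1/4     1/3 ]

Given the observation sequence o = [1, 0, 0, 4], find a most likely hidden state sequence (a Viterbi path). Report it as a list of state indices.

path = [1, 1, 1, 1]

t=0: δ = [2.778e-02, 4.167e-02, 4.167e-02, 2.778e-02]  (obs o_0=1)
t=1: δ = [1.736e-03, 2.894e-03, 2.894e-03, 8.681e-04]  ψ = [1, 1, 2, 2]  (obs o_1=0)
t=2: δ = [1.206e-04, 2.009e-04, 2.009e-04, 6.028e-05]  ψ = [1, 1, 2, 2]  (obs o_2=0)
t=3: δ = [2.791e-06, 2.093e-05, 1.395e-05, 1.256e-05]  ψ = [1, 1, 2, 2]  (obs o_3=4)
backtrack: best end state = 1; path = [1, 1, 1, 1]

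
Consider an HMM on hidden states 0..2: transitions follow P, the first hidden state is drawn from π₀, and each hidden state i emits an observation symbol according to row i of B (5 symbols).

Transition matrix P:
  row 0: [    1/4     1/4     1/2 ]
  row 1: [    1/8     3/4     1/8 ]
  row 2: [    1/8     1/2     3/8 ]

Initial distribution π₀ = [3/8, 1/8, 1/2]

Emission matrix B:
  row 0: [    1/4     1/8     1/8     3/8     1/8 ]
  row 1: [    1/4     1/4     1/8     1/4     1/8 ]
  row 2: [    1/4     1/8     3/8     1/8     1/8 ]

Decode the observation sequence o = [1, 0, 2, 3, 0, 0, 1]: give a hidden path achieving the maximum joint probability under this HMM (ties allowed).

t=0: δ = [4.688e-02, 3.125e-02, 6.250e-02]  (obs o_0=1)
t=1: δ = [2.930e-03, 7.812e-03, 5.859e-03]  ψ = [0, 2, 0]  (obs o_1=0)
t=2: δ = [1.221e-04, 7.324e-04, 8.240e-04]  ψ = [1, 1, 2]  (obs o_2=2)
t=3: δ = [3.862e-05, 1.373e-04, 3.862e-05]  ψ = [2, 1, 2]  (obs o_3=3)
t=4: δ = [4.292e-06, 2.575e-05, 4.828e-06]  ψ = [1, 1, 0]  (obs o_4=0)
t=5: δ = [8.047e-07, 4.828e-06, 8.047e-07]  ψ = [1, 1, 1]  (obs o_5=0)
t=6: δ = [7.544e-08, 9.052e-07, 7.544e-08]  ψ = [1, 1, 1]  (obs o_6=1)
backtrack: best end state = 1; path = [2, 1, 1, 1, 1, 1, 1]

path = [2, 1, 1, 1, 1, 1, 1]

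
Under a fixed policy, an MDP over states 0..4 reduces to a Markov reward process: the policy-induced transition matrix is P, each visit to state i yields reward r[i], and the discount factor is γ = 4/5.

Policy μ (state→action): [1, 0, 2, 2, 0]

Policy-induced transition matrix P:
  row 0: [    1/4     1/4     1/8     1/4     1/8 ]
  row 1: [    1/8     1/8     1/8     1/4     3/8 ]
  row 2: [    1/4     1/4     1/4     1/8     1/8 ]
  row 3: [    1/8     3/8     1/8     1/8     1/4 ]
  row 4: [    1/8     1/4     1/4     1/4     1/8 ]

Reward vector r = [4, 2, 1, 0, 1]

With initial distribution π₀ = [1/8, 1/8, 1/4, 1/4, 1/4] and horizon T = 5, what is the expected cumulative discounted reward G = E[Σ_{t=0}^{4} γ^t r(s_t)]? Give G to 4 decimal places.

G = 4.9390

t=0: π = [0.1250, 0.1250, 0.2500, 0.2500, 0.2500], E[r] = 1.2500, γ^t·E[r] = 1.250000, running G = 1.250000
t=1: π = [0.1719, 0.2656, 0.1875, 0.1875, 0.1875], E[r] = 1.5938, γ^t·E[r] = 1.275000, running G = 2.525000
t=2: π = [0.1699, 0.2402, 0.1719, 0.2031, 0.2148], E[r] = 1.5469, γ^t·E[r] = 0.990000, running G = 3.515000
t=3: π = [0.1677, 0.2454, 0.1733, 0.2031, 0.2104], E[r] = 1.5454, γ^t·E[r] = 0.791250, running G = 4.306250
t=4: π = [0.1676, 0.2447, 0.1730, 0.2029, 0.2117], E[r] = 1.5447, γ^t·E[r] = 0.632700, running G = 4.938950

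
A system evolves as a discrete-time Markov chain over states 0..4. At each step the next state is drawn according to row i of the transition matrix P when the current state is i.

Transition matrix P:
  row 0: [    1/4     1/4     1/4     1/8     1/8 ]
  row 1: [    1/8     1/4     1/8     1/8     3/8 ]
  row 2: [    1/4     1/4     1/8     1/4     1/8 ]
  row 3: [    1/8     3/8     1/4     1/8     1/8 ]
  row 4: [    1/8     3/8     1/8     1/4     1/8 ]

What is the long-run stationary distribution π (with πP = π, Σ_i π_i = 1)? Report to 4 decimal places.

Balance equations π_j = Σ_i π_i·P[i][j]:
  π_0 = 1/4·π_0 + 1/8·π_1 + 1/4·π_2 + 1/8·π_3 + 1/8·π_4
  π_1 = 1/4·π_0 + 1/4·π_1 + 1/4·π_2 + 3/8·π_3 + 3/8·π_4
  π_2 = 1/4·π_0 + 1/8·π_1 + 1/8·π_2 + 1/4·π_3 + 1/8·π_4
  π_3 = 1/8·π_0 + 1/8·π_1 + 1/4·π_2 + 1/8·π_3 + 1/4·π_4
  normalize: π_0 + π_1 + π_2 + π_3 + π_4 = 1
Solving the linear system gives exactly π = [743/4456, 165/557, 745/4456, 761/4456, 887/4456].

π = [0.1667, 0.2962, 0.1672, 0.1708, 0.1991]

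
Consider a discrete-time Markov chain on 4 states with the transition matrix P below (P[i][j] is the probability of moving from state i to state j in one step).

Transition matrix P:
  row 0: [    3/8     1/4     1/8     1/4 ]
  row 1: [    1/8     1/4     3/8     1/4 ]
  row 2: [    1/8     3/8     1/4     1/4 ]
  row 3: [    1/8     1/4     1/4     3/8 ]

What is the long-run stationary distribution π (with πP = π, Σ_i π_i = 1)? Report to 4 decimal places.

π = [0.1667, 0.2831, 0.2646, 0.2857]

Balance equations π_j = Σ_i π_i·P[i][j]:
  π_0 = 3/8·π_0 + 1/8·π_1 + 1/8·π_2 + 1/8·π_3
  π_1 = 1/4·π_0 + 1/4·π_1 + 3/8·π_2 + 1/4·π_3
  π_2 = 1/8·π_0 + 3/8·π_1 + 1/4·π_2 + 1/4·π_3
  normalize: π_0 + π_1 + π_2 + π_3 = 1
Solving the linear system gives exactly π = [1/6, 107/378, 50/189, 2/7].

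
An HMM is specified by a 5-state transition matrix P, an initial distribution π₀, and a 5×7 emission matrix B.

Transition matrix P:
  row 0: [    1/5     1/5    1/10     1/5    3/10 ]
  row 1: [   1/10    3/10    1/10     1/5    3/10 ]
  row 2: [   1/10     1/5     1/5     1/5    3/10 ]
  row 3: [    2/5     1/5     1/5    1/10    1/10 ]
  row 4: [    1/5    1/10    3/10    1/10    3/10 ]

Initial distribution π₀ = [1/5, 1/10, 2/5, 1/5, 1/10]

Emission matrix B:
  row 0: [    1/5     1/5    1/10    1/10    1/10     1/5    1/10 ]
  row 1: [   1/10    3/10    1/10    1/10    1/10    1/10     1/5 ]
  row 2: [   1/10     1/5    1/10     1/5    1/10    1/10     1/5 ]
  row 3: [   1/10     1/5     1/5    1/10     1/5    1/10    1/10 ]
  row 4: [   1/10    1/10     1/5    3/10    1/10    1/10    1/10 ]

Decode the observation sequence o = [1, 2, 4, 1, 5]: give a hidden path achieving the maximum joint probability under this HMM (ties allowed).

path = [2, 4, 2, 3, 0]

t=0: δ = [4.000e-02, 3.000e-02, 8.000e-02, 4.000e-02, 1.000e-02]  (obs o_0=1)
t=1: δ = [1.600e-03, 1.600e-03, 1.600e-03, 3.200e-03, 4.800e-03]  ψ = [3, 2, 2, 2, 2]  (obs o_1=2)
t=2: δ = [1.280e-04, 6.400e-05, 1.440e-04, 9.600e-05, 1.440e-04]  ψ = [3, 3, 4, 4, 4]  (obs o_2=4)
t=3: δ = [7.680e-06, 8.640e-06, 8.640e-06, 5.760e-06, 4.320e-06]  ψ = [3, 2, 4, 2, 2]  (obs o_3=1)
t=4: δ = [4.608e-07, 2.592e-07, 1.728e-07, 1.728e-07, 2.592e-07]  ψ = [3, 1, 2, 1, 1]  (obs o_4=5)
backtrack: best end state = 0; path = [2, 4, 2, 3, 0]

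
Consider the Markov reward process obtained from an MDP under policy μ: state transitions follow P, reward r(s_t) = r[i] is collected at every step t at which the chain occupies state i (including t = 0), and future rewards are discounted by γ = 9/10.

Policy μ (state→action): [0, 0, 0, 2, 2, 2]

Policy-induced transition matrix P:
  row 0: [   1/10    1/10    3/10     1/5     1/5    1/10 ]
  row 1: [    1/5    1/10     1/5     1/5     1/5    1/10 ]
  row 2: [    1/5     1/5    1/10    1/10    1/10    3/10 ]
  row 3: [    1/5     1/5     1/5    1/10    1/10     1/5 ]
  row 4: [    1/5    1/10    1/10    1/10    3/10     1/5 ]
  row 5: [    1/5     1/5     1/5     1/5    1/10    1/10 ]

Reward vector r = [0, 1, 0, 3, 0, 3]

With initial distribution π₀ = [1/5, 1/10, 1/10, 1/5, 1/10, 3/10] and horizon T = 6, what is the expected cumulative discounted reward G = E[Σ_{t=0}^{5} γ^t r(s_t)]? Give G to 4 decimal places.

G = 5.6643

t=0: π = [0.2000, 0.1000, 0.1000, 0.2000, 0.1000, 0.3000], E[r] = 1.6000, γ^t·E[r] = 1.600000, running G = 1.600000
t=1: π = [0.1800, 0.1600, 0.2000, 0.1600, 0.1500, 0.1500], E[r] = 1.0900, γ^t·E[r] = 0.981000, running G = 2.581000
t=2: π = [0.1820, 0.1510, 0.1830, 0.1490, 0.1640, 0.1710], E[r] = 1.1110, γ^t·E[r] = 0.899910, running G = 3.480910
t=3: π = [0.1818, 0.1503, 0.1835, 0.1504, 0.1661, 0.1679], E[r] = 1.1052, γ^t·E[r] = 0.805691, running G = 4.286601
t=4: π = [0.1818, 0.1502, 0.1832, 0.1500, 0.1664, 0.1684], E[r] = 1.1052, γ^t·E[r] = 0.725141, running G = 5.011742
t=5: π = [0.1818, 0.1502, 0.1832, 0.1500, 0.1665, 0.1683], E[r] = 1.1051, γ^t·E[r] = 0.652564, running G = 5.664306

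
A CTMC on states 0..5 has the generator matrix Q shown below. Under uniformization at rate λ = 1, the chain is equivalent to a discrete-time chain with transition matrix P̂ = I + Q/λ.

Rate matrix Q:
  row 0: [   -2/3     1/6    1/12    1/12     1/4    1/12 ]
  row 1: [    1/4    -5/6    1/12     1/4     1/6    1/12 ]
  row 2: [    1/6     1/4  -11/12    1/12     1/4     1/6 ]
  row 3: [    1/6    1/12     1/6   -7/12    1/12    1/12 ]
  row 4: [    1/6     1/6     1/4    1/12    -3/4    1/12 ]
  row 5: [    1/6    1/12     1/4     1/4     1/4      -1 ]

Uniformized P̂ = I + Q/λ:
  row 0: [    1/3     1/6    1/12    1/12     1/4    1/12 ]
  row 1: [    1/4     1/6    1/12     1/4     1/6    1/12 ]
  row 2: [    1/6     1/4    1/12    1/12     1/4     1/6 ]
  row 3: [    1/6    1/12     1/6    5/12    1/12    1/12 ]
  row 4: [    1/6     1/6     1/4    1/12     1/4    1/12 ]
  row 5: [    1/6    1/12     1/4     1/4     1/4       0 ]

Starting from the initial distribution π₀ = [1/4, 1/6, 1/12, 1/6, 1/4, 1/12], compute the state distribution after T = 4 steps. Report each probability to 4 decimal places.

t=0: π = [0.2500, 0.1667, 0.0833, 0.1667, 0.2500, 0.0833]
t=1: π = [0.2222, 0.1528, 0.1528, 0.1806, 0.2083, 0.0833]
t=2: π = [0.2164, 0.1574, 0.1470, 0.1829, 0.2072, 0.0891]
t=3: π = [0.2159, 0.1563, 0.1480, 0.1854, 0.2064, 0.0882]
t=4: π = [0.2157, 0.1562, 0.1479, 0.1859, 0.2061, 0.0883]

π = [0.2157, 0.1562, 0.1479, 0.1859, 0.2061, 0.0883]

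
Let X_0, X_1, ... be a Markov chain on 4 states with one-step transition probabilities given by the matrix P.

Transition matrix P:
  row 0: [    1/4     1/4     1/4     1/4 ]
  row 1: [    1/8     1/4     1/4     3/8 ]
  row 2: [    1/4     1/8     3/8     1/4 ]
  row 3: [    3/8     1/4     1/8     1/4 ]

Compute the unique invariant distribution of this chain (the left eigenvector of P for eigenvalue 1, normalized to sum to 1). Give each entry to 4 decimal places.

π = [0.2573, 0.2192, 0.2461, 0.2774]

Balance equations π_j = Σ_i π_i·P[i][j]:
  π_0 = 1/4·π_0 + 1/8·π_1 + 1/4·π_2 + 3/8·π_3
  π_1 = 1/4·π_0 + 1/4·π_1 + 1/8·π_2 + 1/4·π_3
  π_2 = 1/4·π_0 + 1/4·π_1 + 3/8·π_2 + 1/8·π_3
  normalize: π_0 + π_1 + π_2 + π_3 = 1
Solving the linear system gives exactly π = [115/447, 98/447, 110/447, 124/447].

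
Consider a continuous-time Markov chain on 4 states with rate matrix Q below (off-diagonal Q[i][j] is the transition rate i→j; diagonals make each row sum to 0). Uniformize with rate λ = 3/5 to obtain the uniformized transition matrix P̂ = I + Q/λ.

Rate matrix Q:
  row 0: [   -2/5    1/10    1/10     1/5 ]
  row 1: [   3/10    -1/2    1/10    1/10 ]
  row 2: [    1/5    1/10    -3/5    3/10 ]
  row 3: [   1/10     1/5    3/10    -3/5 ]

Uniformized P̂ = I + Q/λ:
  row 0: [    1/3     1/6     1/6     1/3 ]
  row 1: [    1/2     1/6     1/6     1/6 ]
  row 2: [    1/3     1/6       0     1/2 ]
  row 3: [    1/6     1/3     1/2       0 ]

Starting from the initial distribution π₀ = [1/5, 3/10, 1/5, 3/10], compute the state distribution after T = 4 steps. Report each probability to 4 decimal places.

π = [0.3276, 0.2075, 0.2114, 0.2535]

t=0: π = [0.2000, 0.3000, 0.2000, 0.3000]
t=1: π = [0.3333, 0.2167, 0.2333, 0.2167]
t=2: π = [0.3333, 0.2028, 0.2000, 0.2639]
t=3: π = [0.3231, 0.2106, 0.2213, 0.2449]
t=4: π = [0.3276, 0.2075, 0.2114, 0.2535]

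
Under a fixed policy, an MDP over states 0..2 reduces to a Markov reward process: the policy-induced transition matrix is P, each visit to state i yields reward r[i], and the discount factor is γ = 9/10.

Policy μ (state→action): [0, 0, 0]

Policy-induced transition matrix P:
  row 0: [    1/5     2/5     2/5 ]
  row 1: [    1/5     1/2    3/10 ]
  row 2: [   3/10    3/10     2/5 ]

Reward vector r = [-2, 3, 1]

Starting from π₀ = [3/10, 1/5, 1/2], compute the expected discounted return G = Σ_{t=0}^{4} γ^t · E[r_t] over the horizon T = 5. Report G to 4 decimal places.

t=0: π = [0.3000, 0.2000, 0.5000], E[r] = 0.5000, γ^t·E[r] = 0.500000, running G = 0.500000
t=1: π = [0.2500, 0.3700, 0.3800], E[r] = 0.9900, γ^t·E[r] = 0.891000, running G = 1.391000
t=2: π = [0.2380, 0.3990, 0.3630], E[r] = 1.0840, γ^t·E[r] = 0.878040, running G = 2.269040
t=3: π = [0.2363, 0.4036, 0.3601], E[r] = 1.0983, γ^t·E[r] = 0.800661, running G = 3.069701
t=4: π = [0.2360, 0.4044, 0.3596], E[r] = 1.1007, γ^t·E[r] = 0.722150, running G = 3.791850

G = 3.7919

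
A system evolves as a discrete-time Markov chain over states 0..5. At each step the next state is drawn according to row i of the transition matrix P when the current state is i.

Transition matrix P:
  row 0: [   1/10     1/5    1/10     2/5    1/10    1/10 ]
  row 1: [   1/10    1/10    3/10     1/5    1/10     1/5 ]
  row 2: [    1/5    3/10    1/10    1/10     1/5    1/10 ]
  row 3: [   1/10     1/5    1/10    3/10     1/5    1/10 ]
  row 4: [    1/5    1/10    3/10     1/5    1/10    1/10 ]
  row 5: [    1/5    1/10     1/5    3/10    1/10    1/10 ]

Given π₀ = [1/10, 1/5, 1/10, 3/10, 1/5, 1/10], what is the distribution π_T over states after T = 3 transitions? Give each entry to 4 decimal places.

t=0: π = [0.1000, 0.2000, 0.1000, 0.3000, 0.2000, 0.1000]
t=1: π = [0.1400, 0.1600, 0.1900, 0.2500, 0.1400, 0.1200]
t=2: π = [0.1450, 0.1770, 0.1720, 0.2460, 0.1440, 0.1160]
t=3: π = [0.1432, 0.1735, 0.1758, 0.2480, 0.1418, 0.1177]

π = [0.1432, 0.1735, 0.1758, 0.2480, 0.1418, 0.1177]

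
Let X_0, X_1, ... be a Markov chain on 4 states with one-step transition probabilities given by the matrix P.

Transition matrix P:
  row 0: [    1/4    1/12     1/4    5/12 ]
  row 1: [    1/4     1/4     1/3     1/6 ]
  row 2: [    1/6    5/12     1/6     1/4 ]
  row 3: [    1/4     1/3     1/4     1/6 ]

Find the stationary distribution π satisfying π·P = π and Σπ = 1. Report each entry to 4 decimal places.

π = [0.2290, 0.2742, 0.2519, 0.2449]

Balance equations π_j = Σ_i π_i·P[i][j]:
  π_0 = 1/4·π_0 + 1/4·π_1 + 1/6·π_2 + 1/4·π_3
  π_1 = 1/12·π_0 + 1/4·π_1 + 5/12·π_2 + 1/3·π_3
  π_2 = 1/4·π_0 + 1/3·π_1 + 1/6·π_2 + 1/4·π_3
  normalize: π_0 + π_1 + π_2 + π_3 = 1
Solving the linear system gives exactly π = [461/2013, 184/671, 169/671, 493/2013].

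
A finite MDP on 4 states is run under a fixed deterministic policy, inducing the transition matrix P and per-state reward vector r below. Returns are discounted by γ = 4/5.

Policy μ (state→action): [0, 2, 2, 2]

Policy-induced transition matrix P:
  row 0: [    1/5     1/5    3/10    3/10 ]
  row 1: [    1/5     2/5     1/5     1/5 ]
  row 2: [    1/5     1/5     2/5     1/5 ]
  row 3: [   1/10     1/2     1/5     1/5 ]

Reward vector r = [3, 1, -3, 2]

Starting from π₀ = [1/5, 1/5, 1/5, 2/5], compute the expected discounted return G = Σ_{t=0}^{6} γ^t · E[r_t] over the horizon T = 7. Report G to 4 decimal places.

t=0: π = [0.2000, 0.2000, 0.2000, 0.4000], E[r] = 1.0000, γ^t·E[r] = 1.000000, running G = 1.000000
t=1: π = [0.1600, 0.3600, 0.2600, 0.2200], E[r] = 0.5000, γ^t·E[r] = 0.400000, running G = 1.400000
t=2: π = [0.1780, 0.3380, 0.2680, 0.2160], E[r] = 0.5000, γ^t·E[r] = 0.320000, running G = 1.720000
t=3: π = [0.1784, 0.3324, 0.2714, 0.2178], E[r] = 0.4890, γ^t·E[r] = 0.250368, running G = 1.970368
t=4: π = [0.1782, 0.3318, 0.2721, 0.2178], E[r] = 0.4858, γ^t·E[r] = 0.198984, running G = 2.169352
t=5: π = [0.1782, 0.3317, 0.2722, 0.2178], E[r] = 0.4853, γ^t·E[r] = 0.159013, running G = 2.328365
t=6: π = [0.1782, 0.3317, 0.2723, 0.2178], E[r] = 0.4852, γ^t·E[r] = 0.127185, running G = 2.455550

G = 2.4556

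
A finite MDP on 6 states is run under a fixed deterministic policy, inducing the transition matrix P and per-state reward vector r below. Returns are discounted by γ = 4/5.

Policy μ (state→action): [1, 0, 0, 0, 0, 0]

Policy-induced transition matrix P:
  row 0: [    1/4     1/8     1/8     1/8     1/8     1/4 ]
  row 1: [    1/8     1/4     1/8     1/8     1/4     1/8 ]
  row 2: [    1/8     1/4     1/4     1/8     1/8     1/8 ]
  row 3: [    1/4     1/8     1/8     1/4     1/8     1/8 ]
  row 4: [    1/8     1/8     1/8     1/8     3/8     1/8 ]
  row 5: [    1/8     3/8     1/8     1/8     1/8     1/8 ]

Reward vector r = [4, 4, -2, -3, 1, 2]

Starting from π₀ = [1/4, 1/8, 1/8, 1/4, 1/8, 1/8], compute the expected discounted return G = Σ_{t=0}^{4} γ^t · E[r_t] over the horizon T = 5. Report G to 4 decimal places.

G = 3.8244

t=0: π = [0.2500, 0.1250, 0.1250, 0.2500, 0.1250, 0.1250], E[r] = 0.8750, γ^t·E[r] = 0.875000, running G = 0.875000
t=1: π = [0.1875, 0.1875, 0.1406, 0.1563, 0.1719, 0.1563], E[r] = 1.2344, γ^t·E[r] = 0.987500, running G = 1.862500
t=2: π = [0.1680, 0.2051, 0.1426, 0.1445, 0.1914, 0.1484], E[r] = 1.2617, γ^t·E[r] = 0.807500, running G = 2.670000
t=3: π = [0.1641, 0.2056, 0.1428, 0.1431, 0.1985, 0.1460], E[r] = 1.2542, γ^t·E[r] = 0.642125, running G = 3.312125
t=4: π = [0.1634, 0.2050, 0.1429, 0.1429, 0.2003, 0.1455], E[r] = 1.2507, γ^t·E[r] = 0.512300, running G = 3.824425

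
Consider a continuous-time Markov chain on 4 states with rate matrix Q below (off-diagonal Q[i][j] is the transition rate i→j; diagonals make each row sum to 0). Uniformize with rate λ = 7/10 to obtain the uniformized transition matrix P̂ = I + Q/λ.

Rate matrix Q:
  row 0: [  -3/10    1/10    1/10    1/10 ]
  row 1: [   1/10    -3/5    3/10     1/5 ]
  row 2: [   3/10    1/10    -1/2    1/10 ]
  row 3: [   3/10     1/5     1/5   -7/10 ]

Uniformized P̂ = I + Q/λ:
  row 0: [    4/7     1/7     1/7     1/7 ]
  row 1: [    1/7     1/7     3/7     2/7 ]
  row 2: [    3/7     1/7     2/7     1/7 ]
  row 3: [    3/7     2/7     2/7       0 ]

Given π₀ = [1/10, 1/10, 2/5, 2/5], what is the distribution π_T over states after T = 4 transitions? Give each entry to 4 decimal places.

π = [0.4449, 0.1633, 0.2457, 0.1461]

t=0: π = [0.1000, 0.1000, 0.4000, 0.4000]
t=1: π = [0.4143, 0.2000, 0.2857, 0.1000]
t=2: π = [0.4306, 0.1571, 0.2551, 0.1571]
t=3: π = [0.4452, 0.1653, 0.2466, 0.1429]
t=4: π = [0.4449, 0.1633, 0.2457, 0.1461]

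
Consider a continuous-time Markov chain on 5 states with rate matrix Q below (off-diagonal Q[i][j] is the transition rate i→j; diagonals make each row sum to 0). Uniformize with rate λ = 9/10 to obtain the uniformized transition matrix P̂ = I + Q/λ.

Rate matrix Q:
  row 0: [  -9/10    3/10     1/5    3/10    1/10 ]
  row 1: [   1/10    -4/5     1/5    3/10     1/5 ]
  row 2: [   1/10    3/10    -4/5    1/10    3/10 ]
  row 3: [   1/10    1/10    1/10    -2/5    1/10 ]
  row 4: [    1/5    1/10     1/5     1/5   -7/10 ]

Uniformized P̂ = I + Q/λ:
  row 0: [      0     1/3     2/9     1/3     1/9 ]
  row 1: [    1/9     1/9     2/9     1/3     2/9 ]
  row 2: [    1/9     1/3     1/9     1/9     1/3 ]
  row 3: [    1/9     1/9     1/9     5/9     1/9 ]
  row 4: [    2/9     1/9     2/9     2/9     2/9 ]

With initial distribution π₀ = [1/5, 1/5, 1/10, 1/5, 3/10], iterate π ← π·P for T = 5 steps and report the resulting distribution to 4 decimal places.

π = [0.1188, 0.1742, 0.1646, 0.3543, 0.1881]

t=0: π = [0.2000, 0.2000, 0.1000, 0.2000, 0.3000]
t=1: π = [0.1222, 0.1778, 0.1889, 0.3222, 0.1889]
t=2: π = [0.1185, 0.1802, 0.1654, 0.3420, 0.1938]
t=3: π = [0.1195, 0.1742, 0.1658, 0.3510, 0.1894]
t=4: π = [0.1189, 0.1745, 0.1648, 0.3534, 0.1884]
t=5: π = [0.1188, 0.1742, 0.1646, 0.3543, 0.1881]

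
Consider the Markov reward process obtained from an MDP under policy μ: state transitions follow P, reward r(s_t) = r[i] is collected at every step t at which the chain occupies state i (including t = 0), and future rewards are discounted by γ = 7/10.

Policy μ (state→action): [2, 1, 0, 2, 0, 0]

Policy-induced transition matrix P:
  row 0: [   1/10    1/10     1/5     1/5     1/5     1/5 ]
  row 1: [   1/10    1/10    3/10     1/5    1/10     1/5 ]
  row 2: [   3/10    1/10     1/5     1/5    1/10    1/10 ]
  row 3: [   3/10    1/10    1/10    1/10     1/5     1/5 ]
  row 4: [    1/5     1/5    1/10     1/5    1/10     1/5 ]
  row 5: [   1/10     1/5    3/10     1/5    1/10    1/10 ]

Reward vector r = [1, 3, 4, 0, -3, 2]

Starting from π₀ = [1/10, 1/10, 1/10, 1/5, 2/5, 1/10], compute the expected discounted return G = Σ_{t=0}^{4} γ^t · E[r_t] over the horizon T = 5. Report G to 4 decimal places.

G = 2.0702

t=0: π = [0.1000, 0.1000, 0.1000, 0.2000, 0.4000, 0.1000], E[r] = -0.2000, γ^t·E[r] = -0.200000, running G = -0.200000
t=1: π = [0.2000, 0.1500, 0.1600, 0.1800, 0.1300, 0.1800], E[r] = 1.2600, γ^t·E[r] = 0.882000, running G = 0.682000
t=2: π = [0.1810, 0.1310, 0.2020, 0.1820, 0.1380, 0.1660], E[r] = 1.3000, γ^t·E[r] = 0.637000, running G = 1.319000
t=3: π = [0.1906, 0.1304, 0.1977, 0.1818, 0.1363, 0.1632], E[r] = 1.2901, γ^t·E[r] = 0.442504, running G = 1.761504
t=4: π = [0.1895, 0.1300, 0.1976, 0.1818, 0.1372, 0.1639], E[r] = 1.2857, γ^t·E[r] = 0.308692, running G = 2.070196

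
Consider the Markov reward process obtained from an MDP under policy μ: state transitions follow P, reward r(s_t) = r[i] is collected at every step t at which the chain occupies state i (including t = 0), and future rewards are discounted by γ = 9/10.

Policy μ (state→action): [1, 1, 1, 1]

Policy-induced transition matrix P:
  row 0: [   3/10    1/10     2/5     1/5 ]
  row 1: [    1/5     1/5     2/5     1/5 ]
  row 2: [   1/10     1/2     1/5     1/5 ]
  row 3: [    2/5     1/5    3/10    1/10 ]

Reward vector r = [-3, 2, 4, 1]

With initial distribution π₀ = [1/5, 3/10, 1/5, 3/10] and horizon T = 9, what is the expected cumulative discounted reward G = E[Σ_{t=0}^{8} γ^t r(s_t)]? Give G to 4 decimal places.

t=0: π = [0.2000, 0.3000, 0.2000, 0.3000], E[r] = 1.1000, γ^t·E[r] = 1.100000, running G = 1.100000
t=1: π = [0.2600, 0.2400, 0.3300, 0.1700], E[r] = 1.1900, γ^t·E[r] = 1.071000, running G = 2.171000
t=2: π = [0.2270, 0.2730, 0.3170, 0.1830], E[r] = 1.3160, γ^t·E[r] = 1.065960, running G = 3.236960
t=3: π = [0.2276, 0.2724, 0.3183, 0.1817], E[r] = 1.3169, γ^t·E[r] = 0.960020, running G = 4.196980
t=4: π = [0.2273, 0.2727, 0.3182, 0.1818], E[r] = 1.3182, γ^t·E[r] = 0.864845, running G = 5.061825
t=5: π = [0.2273, 0.2727, 0.3182, 0.1818], E[r] = 1.3182, γ^t·E[r] = 0.778366, running G = 5.840190
t=6: π = [0.2273, 0.2727, 0.3182, 0.1818], E[r] = 1.3182, γ^t·E[r] = 0.700536, running G = 6.540726
t=7: π = [0.2273, 0.2727, 0.3182, 0.1818], E[r] = 1.3182, γ^t·E[r] = 0.630482, running G = 7.171208
t=8: π = [0.2273, 0.2727, 0.3182, 0.1818], E[r] = 1.3182, γ^t·E[r] = 0.567434, running G = 7.738643

G = 7.7386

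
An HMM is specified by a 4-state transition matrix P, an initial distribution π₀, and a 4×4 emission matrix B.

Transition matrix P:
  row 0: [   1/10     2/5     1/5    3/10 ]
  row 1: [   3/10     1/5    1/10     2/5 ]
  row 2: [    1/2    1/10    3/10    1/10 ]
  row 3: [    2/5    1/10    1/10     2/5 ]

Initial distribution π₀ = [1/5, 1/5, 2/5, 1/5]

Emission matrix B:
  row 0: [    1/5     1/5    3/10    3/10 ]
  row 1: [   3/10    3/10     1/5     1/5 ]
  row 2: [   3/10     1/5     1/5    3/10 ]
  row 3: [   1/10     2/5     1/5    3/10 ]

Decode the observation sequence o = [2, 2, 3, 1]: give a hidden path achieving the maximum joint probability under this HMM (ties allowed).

t=0: δ = [6.000e-02, 4.000e-02, 8.000e-02, 4.000e-02]  (obs o_0=2)
t=1: δ = [1.200e-02, 4.800e-03, 4.800e-03, 3.600e-03]  ψ = [2, 0, 2, 0]  (obs o_1=2)
t=2: δ = [7.200e-04, 9.600e-04, 7.200e-04, 1.080e-03]  ψ = [2, 0, 0, 0]  (obs o_2=3)
t=3: δ = [8.640e-05, 8.640e-05, 4.320e-05, 1.728e-04]  ψ = [3, 0, 2, 3]  (obs o_3=1)
backtrack: best end state = 3; path = [2, 0, 3, 3]

path = [2, 0, 3, 3]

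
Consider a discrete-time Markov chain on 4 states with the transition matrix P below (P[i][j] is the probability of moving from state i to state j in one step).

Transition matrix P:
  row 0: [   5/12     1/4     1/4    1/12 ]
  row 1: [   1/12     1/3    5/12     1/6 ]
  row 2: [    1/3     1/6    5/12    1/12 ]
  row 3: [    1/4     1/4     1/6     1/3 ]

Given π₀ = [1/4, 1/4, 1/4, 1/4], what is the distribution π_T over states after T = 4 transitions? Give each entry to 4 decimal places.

t=0: π = [0.2500, 0.2500, 0.2500, 0.2500]
t=1: π = [0.2708, 0.2500, 0.3125, 0.1667]
t=2: π = [0.2795, 0.2448, 0.3299, 0.1458]
t=3: π = [0.2833, 0.2429, 0.3336, 0.1402]
t=4: π = [0.2845, 0.2424, 0.3344, 0.1386]

π = [0.2845, 0.2424, 0.3344, 0.1386]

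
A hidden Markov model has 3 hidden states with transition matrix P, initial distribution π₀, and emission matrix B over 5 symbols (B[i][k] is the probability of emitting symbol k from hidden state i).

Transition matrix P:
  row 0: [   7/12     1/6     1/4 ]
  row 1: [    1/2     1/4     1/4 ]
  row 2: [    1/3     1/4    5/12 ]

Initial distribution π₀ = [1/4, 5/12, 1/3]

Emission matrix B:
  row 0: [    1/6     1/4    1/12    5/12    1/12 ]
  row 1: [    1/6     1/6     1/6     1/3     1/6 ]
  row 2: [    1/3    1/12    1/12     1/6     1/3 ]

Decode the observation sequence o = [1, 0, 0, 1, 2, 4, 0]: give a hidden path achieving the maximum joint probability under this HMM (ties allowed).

t=0: δ = [6.250e-02, 6.944e-02, 2.778e-02]  (obs o_0=1)
t=1: δ = [6.076e-03, 2.894e-03, 5.787e-03]  ψ = [0, 1, 1]  (obs o_1=0)
t=2: δ = [5.908e-04, 2.411e-04, 8.038e-04]  ψ = [0, 2, 2]  (obs o_2=0)
t=3: δ = [8.615e-05, 3.349e-05, 2.791e-05]  ψ = [0, 2, 2]  (obs o_3=1)
t=4: δ = [4.188e-06, 2.393e-06, 1.795e-06]  ψ = [0, 0, 0]  (obs o_4=2)
t=5: δ = [2.036e-07, 1.163e-07, 3.490e-07]  ψ = [0, 0, 0]  (obs o_5=4)
t=6: δ = [1.979e-08, 1.454e-08, 4.847e-08]  ψ = [0, 2, 2]  (obs o_6=0)
backtrack: best end state = 2; path = [0, 0, 0, 0, 0, 2, 2]

path = [0, 0, 0, 0, 0, 2, 2]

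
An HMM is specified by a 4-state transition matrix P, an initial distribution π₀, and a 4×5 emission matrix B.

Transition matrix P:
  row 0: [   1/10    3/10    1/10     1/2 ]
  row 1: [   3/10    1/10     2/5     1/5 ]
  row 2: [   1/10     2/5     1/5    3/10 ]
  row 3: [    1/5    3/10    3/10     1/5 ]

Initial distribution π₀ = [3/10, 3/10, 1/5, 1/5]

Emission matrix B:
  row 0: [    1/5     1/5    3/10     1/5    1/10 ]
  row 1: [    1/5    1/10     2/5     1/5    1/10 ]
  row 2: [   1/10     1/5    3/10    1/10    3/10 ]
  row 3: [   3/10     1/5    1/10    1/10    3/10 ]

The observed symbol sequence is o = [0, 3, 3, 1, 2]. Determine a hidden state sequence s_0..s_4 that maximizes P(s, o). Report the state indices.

path = [1, 0, 1, 2, 1]

t=0: δ = [6.000e-02, 6.000e-02, 2.000e-02, 6.000e-02]  (obs o_0=0)
t=1: δ = [3.600e-03, 3.600e-03, 2.400e-03, 3.000e-03]  ψ = [1, 0, 1, 0]  (obs o_1=3)
t=2: δ = [2.160e-04, 2.160e-04, 1.440e-04, 1.800e-04]  ψ = [1, 0, 1, 0]  (obs o_2=3)
t=3: δ = [1.296e-05, 6.480e-06, 1.728e-05, 2.160e-05]  ψ = [1, 0, 1, 0]  (obs o_3=1)
t=4: δ = [1.296e-06, 2.765e-06, 1.944e-06, 6.480e-07]  ψ = [3, 2, 3, 0]  (obs o_4=2)
backtrack: best end state = 1; path = [1, 0, 1, 2, 1]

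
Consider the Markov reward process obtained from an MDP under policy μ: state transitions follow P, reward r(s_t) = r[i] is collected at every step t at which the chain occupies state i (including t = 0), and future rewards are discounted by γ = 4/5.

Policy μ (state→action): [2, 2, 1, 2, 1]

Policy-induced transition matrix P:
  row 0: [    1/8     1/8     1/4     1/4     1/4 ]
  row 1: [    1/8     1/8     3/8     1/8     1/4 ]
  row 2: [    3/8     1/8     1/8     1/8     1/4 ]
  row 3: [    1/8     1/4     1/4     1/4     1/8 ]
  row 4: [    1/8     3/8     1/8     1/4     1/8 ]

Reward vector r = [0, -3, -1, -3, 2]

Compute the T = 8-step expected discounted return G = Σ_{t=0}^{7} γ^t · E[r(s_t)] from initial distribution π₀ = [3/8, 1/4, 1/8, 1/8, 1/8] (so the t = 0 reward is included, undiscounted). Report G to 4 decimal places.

t=0: π = [0.3750, 0.2500, 0.1250, 0.1250, 0.1250], E[r] = -1.0000, γ^t·E[r] = -1.000000, running G = -1.000000
t=1: π = [0.1563, 0.1719, 0.2500, 0.2031, 0.2188], E[r] = -0.9375, γ^t·E[r] = -0.750000, running G = -1.750000
t=2: π = [0.1875, 0.2051, 0.2129, 0.1973, 0.1973], E[r] = -1.0254, γ^t·E[r] = -0.656250, running G = -2.406250
t=3: π = [0.1782, 0.1990, 0.2244, 0.1978, 0.2007], E[r] = -1.0132, γ^t·E[r] = -0.518750, running G = -2.925000
t=4: π = [0.1811, 0.1999, 0.2217, 0.1971, 0.2002], E[r] = -1.0123, γ^t·E[r] = -0.414625, running G = -3.339625
t=5: π = [0.1804, 0.1997, 0.2222, 0.1973, 0.2003], E[r] = -1.0125, γ^t·E[r] = -0.331778, running G = -3.671403
t=6: π = [0.1806, 0.1997, 0.2221, 0.1973, 0.2003], E[r] = -1.0126, γ^t·E[r] = -0.265438, running G = -3.936840
t=7: π = [0.1805, 0.1997, 0.2222, 0.1973, 0.2003], E[r] = -1.0125, γ^t·E[r] = -0.212345, running G = -4.149185

G = -4.1492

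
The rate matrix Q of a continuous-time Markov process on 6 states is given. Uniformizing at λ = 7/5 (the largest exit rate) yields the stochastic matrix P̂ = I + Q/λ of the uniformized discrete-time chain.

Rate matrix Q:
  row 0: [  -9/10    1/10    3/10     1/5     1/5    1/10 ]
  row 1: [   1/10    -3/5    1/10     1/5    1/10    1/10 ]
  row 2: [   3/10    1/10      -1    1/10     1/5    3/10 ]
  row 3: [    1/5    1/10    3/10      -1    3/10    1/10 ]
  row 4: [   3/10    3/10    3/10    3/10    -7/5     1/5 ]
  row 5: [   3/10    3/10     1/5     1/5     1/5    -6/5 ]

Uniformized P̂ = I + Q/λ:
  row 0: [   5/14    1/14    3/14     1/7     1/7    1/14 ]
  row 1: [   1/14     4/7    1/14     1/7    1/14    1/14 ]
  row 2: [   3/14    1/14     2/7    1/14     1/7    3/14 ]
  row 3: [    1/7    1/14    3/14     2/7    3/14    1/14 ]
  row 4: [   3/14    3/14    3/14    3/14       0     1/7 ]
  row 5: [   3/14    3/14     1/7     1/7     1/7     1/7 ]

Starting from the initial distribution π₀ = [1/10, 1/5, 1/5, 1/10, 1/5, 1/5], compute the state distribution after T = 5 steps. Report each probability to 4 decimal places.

t=0: π = [0.1000, 0.2000, 0.2000, 0.1000, 0.2000, 0.2000]
t=1: π = [0.1929, 0.2286, 0.1857, 0.1571, 0.1071, 0.1286]
t=2: π = [0.1980, 0.2194, 0.1857, 0.1597, 0.1224, 0.1148]
t=3: π = [0.1998, 0.2150, 0.1880, 0.1612, 0.1211, 0.1149]
t=4: π = [0.2006, 0.2127, 0.1888, 0.1611, 0.1217, 0.1151]
t=5: π = [0.2011, 0.2116, 0.1892, 0.1611, 0.1218, 0.1153]

π = [0.2011, 0.2116, 0.1892, 0.1611, 0.1218, 0.1153]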